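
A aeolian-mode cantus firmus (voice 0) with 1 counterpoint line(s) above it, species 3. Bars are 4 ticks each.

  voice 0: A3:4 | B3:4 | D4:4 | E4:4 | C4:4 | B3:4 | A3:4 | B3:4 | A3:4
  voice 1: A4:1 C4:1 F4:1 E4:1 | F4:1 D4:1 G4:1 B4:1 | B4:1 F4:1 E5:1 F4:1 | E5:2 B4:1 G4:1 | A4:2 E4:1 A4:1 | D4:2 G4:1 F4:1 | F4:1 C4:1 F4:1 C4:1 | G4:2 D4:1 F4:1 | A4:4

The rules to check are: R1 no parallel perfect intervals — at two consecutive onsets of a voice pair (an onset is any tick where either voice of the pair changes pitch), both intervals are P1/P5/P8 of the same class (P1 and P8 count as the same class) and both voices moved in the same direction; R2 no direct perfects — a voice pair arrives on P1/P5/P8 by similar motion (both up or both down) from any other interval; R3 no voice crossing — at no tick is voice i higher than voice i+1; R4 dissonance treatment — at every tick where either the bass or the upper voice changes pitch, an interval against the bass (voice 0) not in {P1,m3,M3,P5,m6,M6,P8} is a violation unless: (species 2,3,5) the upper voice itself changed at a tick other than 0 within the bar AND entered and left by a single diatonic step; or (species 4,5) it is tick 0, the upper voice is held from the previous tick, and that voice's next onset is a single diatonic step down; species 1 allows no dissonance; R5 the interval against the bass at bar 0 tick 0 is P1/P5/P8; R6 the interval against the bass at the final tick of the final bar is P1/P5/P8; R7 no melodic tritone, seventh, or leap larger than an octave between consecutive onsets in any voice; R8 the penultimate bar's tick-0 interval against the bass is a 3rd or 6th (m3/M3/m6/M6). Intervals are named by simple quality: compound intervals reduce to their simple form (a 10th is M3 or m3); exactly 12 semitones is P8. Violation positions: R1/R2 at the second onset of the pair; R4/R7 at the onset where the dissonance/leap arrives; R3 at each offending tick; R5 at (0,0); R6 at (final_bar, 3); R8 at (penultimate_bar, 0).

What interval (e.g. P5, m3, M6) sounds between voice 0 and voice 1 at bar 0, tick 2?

voice 0=A3 voice 1=F4 -> m6

m6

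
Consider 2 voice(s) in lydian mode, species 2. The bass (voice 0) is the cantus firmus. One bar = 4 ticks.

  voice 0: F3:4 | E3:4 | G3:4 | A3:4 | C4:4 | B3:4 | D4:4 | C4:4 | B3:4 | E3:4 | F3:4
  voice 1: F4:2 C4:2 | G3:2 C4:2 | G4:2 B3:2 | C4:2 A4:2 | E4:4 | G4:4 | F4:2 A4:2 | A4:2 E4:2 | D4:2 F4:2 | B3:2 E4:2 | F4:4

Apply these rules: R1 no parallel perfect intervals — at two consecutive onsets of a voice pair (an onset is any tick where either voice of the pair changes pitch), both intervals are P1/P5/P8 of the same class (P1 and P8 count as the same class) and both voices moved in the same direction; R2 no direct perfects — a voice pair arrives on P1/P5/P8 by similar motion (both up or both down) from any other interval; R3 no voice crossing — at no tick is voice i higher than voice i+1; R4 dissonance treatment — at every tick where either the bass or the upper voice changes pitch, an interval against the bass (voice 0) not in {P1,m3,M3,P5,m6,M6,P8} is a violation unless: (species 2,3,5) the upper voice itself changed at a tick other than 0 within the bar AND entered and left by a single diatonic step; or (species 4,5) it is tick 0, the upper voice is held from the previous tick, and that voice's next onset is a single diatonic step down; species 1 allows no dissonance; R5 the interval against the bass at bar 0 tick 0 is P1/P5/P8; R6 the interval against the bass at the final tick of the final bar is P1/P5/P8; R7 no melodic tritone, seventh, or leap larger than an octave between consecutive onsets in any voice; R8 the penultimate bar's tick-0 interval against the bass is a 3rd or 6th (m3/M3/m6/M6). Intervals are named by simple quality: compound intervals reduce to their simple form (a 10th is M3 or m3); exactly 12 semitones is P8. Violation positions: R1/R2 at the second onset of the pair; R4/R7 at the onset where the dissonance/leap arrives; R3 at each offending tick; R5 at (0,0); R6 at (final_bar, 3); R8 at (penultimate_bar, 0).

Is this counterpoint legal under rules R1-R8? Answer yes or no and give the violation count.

bar 0: v0=F3 v1=F4 (P8)
bar 1: v0=E3 v1=G3 (m3)
bar 2: v0=G3 v1=G4 (P8)
bar 3: v0=A3 v1=C4 (m3)
bar 4: v0=C4 v1=E4 (M3)
bar 5: v0=B3 v1=G4 (m6)
bar 6: v0=D4 v1=F4 (m3)
bar 7: v0=C4 v1=A4 (M6)
bar 8: v0=B3 v1=D4 (m3)
bar 9: v0=E3 v1=B3 (P5)
bar 10: v0=F3 v1=F4 (P8)
  R2 @ bar2.0: E3/C4 m6 -> G3/G4 P8 similar
  R4 @ bar8.2: B3/F4 TT untreated
  R2 @ bar9.0: B3/F4 TT -> E3/B3 P5 similar
  R7 @ bar9.0: F4->B3 leap 6st
  R8 @ bar9.0: penult P5 not 3rd/6th
  R1 @ bar10.0: E3/E4 P8 -> F3/F4 P8 similar

No (6 violations)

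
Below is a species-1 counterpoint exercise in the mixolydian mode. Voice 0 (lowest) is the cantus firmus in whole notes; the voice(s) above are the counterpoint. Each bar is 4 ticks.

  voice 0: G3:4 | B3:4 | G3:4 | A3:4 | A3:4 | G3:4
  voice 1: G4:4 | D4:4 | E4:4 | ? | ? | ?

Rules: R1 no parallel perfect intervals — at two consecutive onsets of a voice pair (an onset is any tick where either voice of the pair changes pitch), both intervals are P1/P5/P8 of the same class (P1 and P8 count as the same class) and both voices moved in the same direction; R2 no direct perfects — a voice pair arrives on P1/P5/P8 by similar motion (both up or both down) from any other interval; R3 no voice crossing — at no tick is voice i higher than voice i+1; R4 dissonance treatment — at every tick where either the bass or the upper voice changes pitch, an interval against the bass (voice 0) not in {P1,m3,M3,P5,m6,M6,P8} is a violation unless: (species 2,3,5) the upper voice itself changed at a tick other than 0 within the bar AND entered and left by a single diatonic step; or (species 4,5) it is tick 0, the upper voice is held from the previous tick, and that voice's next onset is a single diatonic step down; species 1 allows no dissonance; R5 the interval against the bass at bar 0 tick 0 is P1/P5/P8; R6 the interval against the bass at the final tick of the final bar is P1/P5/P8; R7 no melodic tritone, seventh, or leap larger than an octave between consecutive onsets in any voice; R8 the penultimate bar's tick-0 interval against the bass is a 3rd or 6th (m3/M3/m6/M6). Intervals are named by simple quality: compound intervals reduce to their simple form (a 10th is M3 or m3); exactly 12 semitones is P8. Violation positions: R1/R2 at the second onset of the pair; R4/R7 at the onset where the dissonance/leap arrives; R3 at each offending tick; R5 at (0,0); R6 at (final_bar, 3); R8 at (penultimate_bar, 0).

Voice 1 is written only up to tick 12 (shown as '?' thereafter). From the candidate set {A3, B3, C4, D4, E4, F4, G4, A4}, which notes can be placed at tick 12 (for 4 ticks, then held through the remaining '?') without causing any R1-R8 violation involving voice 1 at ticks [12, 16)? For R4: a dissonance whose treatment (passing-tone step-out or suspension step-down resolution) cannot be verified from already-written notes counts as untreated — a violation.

{A3, C4, E4, F4}

A3: legal
B3: violates R4
C4: legal
D4: violates R4
E4: legal
F4: legal
G4: violates R4
A4: violates R2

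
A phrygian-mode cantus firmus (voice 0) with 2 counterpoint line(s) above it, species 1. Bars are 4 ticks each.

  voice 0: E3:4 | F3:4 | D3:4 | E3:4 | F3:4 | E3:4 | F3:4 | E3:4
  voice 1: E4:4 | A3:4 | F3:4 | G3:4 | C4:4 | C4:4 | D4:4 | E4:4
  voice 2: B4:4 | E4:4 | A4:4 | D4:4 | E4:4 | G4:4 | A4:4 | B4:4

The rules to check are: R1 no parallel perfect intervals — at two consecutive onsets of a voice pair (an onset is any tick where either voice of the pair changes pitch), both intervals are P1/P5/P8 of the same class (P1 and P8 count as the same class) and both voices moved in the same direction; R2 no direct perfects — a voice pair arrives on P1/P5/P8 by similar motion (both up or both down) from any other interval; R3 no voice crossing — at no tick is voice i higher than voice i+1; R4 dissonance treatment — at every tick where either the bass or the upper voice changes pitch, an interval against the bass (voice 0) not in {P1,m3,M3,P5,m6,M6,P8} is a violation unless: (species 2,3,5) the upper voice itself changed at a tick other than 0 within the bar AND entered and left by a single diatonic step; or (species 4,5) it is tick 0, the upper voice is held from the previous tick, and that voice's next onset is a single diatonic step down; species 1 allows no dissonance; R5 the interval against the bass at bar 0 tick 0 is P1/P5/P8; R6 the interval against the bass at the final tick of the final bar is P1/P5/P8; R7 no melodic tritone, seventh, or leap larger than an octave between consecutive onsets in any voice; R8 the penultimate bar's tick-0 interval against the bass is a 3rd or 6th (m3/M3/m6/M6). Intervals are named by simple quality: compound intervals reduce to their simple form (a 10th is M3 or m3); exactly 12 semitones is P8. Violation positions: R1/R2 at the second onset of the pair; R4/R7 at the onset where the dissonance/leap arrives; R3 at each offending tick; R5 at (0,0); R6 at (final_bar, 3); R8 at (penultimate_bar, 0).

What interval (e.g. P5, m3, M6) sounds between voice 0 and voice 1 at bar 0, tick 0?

voice 0=E3 voice 1=E4 -> P8

P8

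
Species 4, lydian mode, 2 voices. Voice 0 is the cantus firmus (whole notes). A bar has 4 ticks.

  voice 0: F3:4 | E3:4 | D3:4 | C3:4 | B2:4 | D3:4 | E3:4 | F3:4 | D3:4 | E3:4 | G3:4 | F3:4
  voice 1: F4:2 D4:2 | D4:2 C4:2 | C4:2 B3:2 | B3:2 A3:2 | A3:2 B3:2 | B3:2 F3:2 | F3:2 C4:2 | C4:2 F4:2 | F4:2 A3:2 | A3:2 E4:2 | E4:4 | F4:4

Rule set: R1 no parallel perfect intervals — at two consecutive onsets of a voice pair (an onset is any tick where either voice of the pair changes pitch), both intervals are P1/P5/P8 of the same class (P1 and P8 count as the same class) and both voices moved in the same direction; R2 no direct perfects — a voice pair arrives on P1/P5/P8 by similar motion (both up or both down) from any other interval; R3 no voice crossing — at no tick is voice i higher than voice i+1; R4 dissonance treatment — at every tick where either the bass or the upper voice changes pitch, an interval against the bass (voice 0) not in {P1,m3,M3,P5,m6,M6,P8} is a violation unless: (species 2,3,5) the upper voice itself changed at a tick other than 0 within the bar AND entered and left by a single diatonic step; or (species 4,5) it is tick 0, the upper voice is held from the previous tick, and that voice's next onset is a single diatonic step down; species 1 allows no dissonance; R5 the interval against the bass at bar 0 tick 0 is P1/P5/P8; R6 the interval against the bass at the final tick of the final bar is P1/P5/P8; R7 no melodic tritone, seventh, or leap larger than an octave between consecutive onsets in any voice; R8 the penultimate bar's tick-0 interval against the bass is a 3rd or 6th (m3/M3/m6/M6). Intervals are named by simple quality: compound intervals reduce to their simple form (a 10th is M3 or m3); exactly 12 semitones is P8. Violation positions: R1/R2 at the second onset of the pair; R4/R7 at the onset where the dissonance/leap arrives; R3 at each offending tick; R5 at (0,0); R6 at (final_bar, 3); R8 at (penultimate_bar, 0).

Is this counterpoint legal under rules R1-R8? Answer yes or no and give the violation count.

No (4 violations)

bar 0: v0=F3 v1=F4 (P8)
bar 1: v0=E3 v1=D4 (m7)
bar 2: v0=D3 v1=C4 (m7)
bar 3: v0=C3 v1=B3 (M7)
bar 4: v0=B2 v1=A3 (m7)
bar 5: v0=D3 v1=B3 (M6)
bar 6: v0=E3 v1=F3 (m2)
bar 7: v0=F3 v1=C4 (P5)
bar 8: v0=D3 v1=F4 (m3)
bar 9: v0=E3 v1=A3 (P4)
bar 10: v0=G3 v1=E4 (M6)
bar 11: v0=F3 v1=F4 (P8)
  R4 @ bar4.0: B2/A3 m7 untreated
  R7 @ bar5.2: B3->F3 leap 6st
  R4 @ bar6.0: E3/F3 m2 untreated
  R4 @ bar9.0: E3/A3 P4 untreated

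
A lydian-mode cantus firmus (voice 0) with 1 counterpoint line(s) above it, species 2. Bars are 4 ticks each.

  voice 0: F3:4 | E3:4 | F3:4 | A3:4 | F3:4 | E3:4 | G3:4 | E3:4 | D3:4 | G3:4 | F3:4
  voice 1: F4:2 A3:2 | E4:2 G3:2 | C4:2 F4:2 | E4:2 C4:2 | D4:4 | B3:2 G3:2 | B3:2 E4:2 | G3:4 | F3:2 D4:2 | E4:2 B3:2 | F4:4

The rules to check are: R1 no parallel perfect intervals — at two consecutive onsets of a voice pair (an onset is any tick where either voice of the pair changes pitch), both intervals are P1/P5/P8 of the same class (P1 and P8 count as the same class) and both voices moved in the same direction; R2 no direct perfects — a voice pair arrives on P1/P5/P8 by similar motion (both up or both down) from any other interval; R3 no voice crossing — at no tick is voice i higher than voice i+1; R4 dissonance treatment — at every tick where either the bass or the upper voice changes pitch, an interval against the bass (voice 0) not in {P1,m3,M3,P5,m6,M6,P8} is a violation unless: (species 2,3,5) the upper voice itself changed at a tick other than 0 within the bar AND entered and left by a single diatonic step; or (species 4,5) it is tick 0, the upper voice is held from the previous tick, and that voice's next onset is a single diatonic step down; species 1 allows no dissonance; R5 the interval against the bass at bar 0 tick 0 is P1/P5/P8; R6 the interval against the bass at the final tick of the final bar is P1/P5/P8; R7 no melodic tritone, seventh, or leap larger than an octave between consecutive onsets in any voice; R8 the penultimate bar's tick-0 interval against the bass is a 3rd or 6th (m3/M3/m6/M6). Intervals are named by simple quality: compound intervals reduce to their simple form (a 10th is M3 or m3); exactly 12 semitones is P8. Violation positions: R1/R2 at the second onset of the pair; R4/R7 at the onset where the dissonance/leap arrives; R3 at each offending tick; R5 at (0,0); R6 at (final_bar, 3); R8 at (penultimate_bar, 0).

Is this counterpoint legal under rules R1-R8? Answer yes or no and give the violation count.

bar 0: v0=F3 v1=F4 (P8)
bar 1: v0=E3 v1=E4 (P8)
bar 2: v0=F3 v1=C4 (P5)
bar 3: v0=A3 v1=E4 (P5)
bar 4: v0=F3 v1=D4 (M6)
bar 5: v0=E3 v1=B3 (P5)
bar 6: v0=G3 v1=B3 (M3)
bar 7: v0=E3 v1=G3 (m3)
bar 8: v0=D3 v1=F3 (m3)
bar 9: v0=G3 v1=E4 (M6)
bar 10: v0=F3 v1=F4 (P8)
  R2 @ bar2.0: E3/G3 m3 -> F3/C4 P5 similar
  R2 @ bar5.0: F3/D4 M6 -> E3/B3 P5 similar
  R7 @ bar10.0: B3->F4 leap 6st

No (3 violations)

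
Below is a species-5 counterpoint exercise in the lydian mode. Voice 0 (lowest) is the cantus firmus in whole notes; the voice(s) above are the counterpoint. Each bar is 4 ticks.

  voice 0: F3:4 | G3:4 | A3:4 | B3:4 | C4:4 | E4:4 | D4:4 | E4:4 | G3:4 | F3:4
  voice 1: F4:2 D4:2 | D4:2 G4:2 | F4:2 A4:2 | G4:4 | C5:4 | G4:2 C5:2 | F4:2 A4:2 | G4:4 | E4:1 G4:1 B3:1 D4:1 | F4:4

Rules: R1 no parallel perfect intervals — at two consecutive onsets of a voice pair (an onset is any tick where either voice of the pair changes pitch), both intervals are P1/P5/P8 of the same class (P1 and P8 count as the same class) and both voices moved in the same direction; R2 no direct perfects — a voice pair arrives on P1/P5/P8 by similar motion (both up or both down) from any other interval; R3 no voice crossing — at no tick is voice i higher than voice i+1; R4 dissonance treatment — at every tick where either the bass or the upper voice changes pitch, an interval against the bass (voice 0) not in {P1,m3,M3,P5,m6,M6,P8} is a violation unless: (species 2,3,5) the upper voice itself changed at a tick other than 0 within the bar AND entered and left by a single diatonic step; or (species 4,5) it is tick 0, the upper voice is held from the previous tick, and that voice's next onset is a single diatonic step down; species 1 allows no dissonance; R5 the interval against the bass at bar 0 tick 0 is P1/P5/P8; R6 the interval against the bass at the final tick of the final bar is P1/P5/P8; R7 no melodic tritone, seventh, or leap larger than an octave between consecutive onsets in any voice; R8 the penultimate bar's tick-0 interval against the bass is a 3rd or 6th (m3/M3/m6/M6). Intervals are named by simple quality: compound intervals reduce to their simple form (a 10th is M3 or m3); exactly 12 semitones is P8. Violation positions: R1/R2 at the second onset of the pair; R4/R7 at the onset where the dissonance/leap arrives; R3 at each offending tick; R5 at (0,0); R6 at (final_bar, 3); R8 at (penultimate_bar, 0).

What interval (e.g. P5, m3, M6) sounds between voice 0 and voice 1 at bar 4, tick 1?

voice 0=C4 voice 1=C5 -> P8

P8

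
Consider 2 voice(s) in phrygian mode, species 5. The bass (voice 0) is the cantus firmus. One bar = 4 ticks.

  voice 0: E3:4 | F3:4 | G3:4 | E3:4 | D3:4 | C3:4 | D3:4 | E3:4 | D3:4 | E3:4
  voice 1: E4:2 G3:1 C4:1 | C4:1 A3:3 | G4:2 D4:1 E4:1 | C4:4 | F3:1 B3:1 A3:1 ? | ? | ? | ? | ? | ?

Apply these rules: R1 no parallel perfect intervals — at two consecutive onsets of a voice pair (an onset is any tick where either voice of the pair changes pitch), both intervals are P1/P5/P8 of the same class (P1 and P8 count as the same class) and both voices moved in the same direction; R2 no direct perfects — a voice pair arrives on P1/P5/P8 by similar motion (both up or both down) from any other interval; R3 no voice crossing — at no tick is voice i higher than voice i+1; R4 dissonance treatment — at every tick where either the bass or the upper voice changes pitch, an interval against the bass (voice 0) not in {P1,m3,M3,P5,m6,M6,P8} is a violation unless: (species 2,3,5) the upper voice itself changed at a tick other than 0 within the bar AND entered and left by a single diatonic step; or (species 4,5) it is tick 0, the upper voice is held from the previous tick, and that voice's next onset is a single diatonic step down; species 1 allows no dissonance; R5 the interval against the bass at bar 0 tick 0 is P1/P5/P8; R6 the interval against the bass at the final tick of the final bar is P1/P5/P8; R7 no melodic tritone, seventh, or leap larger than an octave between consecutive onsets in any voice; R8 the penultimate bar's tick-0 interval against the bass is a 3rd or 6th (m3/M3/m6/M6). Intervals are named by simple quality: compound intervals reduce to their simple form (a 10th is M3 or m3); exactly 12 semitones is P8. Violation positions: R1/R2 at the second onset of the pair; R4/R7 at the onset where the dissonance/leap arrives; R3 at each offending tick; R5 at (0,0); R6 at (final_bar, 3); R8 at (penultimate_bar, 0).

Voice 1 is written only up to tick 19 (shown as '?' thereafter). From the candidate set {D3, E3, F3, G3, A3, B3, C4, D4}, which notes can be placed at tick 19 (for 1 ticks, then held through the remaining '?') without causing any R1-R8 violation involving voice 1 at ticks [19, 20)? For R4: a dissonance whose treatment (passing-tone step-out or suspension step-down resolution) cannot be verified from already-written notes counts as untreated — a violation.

D3: legal
E3: violates R4
F3: legal
G3: violates R4
A3: legal
B3: legal
C4: violates R4
D4: legal

{A3, B3, D3, D4, F3}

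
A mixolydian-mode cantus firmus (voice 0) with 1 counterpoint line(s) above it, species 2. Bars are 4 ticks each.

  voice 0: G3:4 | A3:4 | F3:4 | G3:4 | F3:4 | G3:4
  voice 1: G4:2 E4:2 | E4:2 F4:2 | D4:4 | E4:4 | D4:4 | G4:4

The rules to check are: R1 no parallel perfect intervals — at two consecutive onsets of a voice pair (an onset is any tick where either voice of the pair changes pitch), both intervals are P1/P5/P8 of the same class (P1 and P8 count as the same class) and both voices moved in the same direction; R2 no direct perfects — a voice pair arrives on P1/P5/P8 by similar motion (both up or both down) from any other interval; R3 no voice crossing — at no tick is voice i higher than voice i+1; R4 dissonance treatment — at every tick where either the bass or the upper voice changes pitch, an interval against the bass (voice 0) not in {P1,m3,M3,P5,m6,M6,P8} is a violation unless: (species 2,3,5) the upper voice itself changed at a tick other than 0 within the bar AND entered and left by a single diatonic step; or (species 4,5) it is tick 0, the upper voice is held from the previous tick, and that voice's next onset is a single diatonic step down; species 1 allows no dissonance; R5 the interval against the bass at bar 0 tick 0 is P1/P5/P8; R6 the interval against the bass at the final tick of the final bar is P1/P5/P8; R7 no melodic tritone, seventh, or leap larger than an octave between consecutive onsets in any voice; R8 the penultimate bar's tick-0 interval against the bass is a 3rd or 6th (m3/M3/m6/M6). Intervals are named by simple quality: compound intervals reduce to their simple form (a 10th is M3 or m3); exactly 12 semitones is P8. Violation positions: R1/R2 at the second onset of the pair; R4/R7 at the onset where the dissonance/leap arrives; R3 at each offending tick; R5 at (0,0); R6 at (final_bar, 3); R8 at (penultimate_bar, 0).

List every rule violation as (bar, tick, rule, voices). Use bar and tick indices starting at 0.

(5, 0, R2, (0, 1))

bar 0: v0=G3 v1=G4 downbeat P8
bar 1: v0=A3 v1=E4 downbeat P5
bar 2: v0=F3 v1=D4 downbeat M6
bar 3: v0=G3 v1=E4 downbeat M6
bar 4: v0=F3 v1=D4 downbeat M6
bar 5: v0=G3 v1=G4 downbeat P8
  -> R2 @ bar 5 tick 0 v(0, 1): F3/D4 M6 -> G3/G4 P8 similar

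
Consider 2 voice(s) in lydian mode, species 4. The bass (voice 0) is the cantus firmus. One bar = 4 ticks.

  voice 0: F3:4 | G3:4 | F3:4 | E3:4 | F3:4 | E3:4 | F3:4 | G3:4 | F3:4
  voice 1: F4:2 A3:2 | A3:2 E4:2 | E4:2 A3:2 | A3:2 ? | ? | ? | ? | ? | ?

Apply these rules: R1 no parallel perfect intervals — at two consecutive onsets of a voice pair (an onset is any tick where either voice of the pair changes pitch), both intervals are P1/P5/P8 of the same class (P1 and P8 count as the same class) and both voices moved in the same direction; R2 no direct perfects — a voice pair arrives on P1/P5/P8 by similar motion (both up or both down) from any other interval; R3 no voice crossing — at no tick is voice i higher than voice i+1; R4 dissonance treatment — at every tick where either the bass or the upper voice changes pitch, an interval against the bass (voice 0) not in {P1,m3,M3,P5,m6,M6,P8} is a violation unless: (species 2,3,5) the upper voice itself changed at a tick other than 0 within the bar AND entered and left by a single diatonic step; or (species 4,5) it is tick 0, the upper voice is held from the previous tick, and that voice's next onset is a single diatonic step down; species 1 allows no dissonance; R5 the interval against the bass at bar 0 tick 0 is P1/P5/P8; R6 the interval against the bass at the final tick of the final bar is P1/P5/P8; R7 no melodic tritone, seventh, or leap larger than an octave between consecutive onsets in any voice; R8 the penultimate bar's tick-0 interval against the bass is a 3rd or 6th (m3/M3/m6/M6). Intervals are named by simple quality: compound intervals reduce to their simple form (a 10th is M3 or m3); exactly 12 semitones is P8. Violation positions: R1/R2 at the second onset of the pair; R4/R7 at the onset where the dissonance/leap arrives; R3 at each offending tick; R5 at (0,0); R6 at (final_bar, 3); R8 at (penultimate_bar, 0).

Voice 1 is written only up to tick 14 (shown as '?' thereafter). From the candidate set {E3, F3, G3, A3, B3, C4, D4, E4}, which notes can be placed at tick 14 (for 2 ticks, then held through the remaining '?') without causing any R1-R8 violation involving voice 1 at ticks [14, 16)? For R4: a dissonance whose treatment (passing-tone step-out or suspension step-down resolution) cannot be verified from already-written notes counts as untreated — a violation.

E3: legal
F3: violates R4
G3: legal
A3: legal
B3: legal
C4: legal
D4: violates R4
E4: legal

{A3, B3, C4, E3, E4, G3}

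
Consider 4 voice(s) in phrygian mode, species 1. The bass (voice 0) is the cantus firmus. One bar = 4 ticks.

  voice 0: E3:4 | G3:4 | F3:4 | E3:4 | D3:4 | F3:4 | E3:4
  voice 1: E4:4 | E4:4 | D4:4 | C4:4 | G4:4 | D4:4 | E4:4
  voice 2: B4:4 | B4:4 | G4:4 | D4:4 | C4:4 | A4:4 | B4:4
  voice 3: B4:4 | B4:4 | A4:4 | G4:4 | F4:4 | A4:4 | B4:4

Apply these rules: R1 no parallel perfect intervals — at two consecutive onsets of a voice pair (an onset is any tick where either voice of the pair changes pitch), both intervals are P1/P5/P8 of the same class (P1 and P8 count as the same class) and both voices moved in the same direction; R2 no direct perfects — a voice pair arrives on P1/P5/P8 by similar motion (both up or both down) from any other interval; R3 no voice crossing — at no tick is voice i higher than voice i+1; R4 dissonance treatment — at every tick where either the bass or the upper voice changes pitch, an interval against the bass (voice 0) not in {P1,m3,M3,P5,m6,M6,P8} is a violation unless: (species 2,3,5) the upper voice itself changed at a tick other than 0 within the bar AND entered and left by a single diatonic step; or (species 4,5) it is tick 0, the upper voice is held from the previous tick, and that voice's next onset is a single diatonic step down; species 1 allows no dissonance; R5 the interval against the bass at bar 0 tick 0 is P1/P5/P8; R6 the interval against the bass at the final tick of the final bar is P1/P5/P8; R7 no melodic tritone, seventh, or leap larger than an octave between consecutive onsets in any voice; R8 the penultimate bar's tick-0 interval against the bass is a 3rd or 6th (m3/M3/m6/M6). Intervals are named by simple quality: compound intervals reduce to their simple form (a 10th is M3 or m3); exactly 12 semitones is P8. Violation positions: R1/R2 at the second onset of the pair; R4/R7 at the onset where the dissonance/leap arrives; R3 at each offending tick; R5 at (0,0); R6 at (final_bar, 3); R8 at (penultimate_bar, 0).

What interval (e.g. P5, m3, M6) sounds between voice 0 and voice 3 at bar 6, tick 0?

voice 0=E3 voice 3=B4 -> P5

P5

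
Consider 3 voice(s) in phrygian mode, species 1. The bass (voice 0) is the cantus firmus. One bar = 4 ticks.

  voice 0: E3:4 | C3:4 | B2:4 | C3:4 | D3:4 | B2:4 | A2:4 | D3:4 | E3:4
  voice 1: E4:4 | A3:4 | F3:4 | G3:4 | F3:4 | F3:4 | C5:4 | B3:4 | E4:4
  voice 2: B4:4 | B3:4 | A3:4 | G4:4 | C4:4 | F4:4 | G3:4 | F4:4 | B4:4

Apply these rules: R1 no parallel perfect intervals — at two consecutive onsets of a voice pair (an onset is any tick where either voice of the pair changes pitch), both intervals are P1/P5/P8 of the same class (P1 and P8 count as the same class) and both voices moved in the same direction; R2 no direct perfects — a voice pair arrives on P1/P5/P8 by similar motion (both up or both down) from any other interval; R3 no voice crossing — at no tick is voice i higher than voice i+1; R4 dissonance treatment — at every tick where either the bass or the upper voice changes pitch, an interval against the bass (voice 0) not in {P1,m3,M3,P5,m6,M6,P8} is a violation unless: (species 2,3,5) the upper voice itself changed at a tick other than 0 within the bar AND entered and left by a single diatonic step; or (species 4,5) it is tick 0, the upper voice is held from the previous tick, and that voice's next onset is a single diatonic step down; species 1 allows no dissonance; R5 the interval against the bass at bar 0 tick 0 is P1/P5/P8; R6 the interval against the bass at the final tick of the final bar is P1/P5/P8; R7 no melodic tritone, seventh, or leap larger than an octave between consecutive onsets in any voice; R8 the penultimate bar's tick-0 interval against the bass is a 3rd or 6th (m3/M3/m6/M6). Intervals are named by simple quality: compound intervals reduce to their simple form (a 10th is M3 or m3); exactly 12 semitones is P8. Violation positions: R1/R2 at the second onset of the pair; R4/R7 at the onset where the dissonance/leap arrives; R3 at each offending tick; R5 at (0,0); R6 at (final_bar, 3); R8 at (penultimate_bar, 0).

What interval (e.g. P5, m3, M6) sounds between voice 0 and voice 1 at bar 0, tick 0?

P8

voice 0=E3 voice 1=E4 -> P8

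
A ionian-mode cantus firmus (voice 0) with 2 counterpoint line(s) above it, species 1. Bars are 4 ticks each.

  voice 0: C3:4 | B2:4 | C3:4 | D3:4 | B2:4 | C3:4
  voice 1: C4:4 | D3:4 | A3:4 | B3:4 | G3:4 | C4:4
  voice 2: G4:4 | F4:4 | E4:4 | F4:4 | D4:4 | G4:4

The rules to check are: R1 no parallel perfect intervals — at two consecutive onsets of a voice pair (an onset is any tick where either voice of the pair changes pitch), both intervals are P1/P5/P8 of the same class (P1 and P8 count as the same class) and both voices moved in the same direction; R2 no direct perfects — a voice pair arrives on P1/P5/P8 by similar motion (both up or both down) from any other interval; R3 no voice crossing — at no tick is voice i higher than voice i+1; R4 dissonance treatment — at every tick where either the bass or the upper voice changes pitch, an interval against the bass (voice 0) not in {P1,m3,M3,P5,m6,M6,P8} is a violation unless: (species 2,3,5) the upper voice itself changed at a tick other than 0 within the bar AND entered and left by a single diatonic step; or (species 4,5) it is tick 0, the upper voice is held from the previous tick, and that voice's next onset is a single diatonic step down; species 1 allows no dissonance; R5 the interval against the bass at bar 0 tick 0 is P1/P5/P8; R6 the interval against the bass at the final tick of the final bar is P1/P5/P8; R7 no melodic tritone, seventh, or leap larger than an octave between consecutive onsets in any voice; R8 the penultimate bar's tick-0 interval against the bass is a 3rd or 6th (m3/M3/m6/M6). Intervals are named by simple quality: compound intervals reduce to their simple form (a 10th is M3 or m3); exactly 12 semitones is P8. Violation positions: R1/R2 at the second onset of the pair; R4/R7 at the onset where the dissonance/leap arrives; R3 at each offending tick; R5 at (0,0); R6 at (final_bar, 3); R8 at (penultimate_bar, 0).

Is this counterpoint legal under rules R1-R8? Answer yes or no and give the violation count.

No (6 violations)

bar 0: v0=C3 v1=C4 v2=G4 (P5)
bar 1: v0=B2 v1=D3 v2=F4 (TT)
bar 2: v0=C3 v1=A3 v2=E4 (M3)
bar 3: v0=D3 v1=B3 v2=F4 (m3)
bar 4: v0=B2 v1=G3 v2=D4 (m3)
bar 5: v0=C3 v1=C4 v2=G4 (P5)
  R4 @ bar1.0: B2/F4 TT untreated
  R7 @ bar1.0: C4->D3 leap 10st
  R2 @ bar4.0: B3/F4 TT -> G3/D4 P5 similar
  R1 @ bar5.0: G3/D4 P5 -> C4/G4 P5 similar
  R2 @ bar5.0: B2/G3 m6 -> C3/C4 P8 similar
  R2 @ bar5.0: B2/D4 m3 -> C3/G4 P5 similar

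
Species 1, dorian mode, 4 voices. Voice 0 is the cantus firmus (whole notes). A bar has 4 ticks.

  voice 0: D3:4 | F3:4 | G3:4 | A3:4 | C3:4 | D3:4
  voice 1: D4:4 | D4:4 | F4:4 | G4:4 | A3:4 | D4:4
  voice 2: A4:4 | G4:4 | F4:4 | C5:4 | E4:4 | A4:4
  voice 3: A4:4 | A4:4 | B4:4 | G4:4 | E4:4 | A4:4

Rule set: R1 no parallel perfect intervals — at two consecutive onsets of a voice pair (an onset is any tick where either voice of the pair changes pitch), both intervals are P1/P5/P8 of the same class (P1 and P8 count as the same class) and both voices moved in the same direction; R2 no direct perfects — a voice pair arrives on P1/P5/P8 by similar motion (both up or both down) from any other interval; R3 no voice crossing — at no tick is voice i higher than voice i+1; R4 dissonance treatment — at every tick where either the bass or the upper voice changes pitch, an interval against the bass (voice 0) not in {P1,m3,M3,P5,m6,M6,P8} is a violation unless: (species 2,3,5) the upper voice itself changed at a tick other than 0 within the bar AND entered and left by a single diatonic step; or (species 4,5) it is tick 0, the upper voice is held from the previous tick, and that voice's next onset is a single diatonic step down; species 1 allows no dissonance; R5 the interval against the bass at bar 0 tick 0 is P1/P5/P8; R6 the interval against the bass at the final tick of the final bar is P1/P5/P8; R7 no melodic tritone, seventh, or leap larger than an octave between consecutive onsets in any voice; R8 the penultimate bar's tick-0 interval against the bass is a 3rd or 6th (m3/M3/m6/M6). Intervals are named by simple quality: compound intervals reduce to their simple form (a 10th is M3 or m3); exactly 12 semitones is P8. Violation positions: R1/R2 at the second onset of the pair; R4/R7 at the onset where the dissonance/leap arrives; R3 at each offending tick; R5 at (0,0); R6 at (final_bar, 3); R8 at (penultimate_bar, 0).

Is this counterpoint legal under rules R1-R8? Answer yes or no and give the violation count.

No (19 violations)

bar 0: v0=D3 v1=D4 v2=A4 v3=A4 (P5)
bar 1: v0=F3 v1=D4 v2=G4 v3=A4 (M3)
bar 2: v0=G3 v1=F4 v2=F4 v3=B4 (M3)
bar 3: v0=A3 v1=G4 v2=C5 v3=G4 (m7)
bar 4: v0=C3 v1=A3 v2=E4 v3=E4 (M3)
bar 5: v0=D3 v1=D4 v2=A4 v3=A4 (P5)
  R4 @ bar1.0: F3/G4 M2 untreated
  R4 @ bar2.0: G3/F4 m7 untreated
  R4 @ bar2.0: G3/F4 m7 untreated
  R3 @ bar3.0: C5 above G4
  R4 @ bar3.0: A3/G4 m7 untreated
  R4 @ bar3.0: A3/G4 m7 untreated
  R3 @ bar3.1: C5 above G4
  R3 @ bar3.2: C5 above G4
  R3 @ bar3.3: C5 above G4
  R2 @ bar4.0: G4/C5 P4 -> A3/E4 P5 similar
  R2 @ bar4.0: G4/G4 P1 -> A3/E4 P5 similar
  R2 @ bar4.0: C5/G4 P4 -> E4/E4 P1 similar
  R7 @ bar4.0: G4->A3 leap 10st
  R1 @ bar5.0: A3/E4 P5 -> D4/A4 P5 similar
  R1 @ bar5.0: A3/E4 P5 -> D4/A4 P5 similar
  R1 @ bar5.0: E4/E4 P1 -> A4/A4 P1 similar
  R2 @ bar5.0: C3/A3 M6 -> D3/D4 P8 similar
  R2 @ bar5.0: C3/E4 M3 -> D3/A4 P5 similar
  R2 @ bar5.0: C3/E4 M3 -> D3/A4 P5 similar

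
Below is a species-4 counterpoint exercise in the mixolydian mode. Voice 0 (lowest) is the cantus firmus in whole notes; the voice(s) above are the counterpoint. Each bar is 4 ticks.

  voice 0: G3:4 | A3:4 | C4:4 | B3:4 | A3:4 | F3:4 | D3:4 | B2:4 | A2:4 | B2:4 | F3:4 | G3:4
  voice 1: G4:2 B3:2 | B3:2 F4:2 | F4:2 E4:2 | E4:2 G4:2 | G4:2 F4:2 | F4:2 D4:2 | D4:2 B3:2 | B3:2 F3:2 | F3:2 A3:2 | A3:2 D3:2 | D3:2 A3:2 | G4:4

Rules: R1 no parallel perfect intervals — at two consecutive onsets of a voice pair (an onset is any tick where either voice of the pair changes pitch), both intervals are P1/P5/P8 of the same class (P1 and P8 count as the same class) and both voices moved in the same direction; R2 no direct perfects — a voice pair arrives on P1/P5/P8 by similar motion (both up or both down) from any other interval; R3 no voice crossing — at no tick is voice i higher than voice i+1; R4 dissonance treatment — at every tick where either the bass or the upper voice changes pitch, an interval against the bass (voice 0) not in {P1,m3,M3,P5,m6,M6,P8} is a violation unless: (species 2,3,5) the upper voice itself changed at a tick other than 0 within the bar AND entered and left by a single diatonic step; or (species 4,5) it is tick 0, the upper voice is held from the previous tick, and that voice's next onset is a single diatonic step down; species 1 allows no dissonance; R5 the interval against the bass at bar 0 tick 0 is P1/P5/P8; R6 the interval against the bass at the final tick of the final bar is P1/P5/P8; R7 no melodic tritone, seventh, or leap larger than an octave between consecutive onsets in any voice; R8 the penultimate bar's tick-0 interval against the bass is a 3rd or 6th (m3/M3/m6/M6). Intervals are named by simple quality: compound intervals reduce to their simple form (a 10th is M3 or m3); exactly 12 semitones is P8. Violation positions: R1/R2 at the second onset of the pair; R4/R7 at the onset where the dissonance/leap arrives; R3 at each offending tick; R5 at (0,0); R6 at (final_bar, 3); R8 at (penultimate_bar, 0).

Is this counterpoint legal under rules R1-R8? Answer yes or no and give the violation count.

No (11 violations)

bar 0: v0=G3 v1=G4 (P8)
bar 1: v0=A3 v1=B3 (M2)
bar 2: v0=C4 v1=F4 (P4)
bar 3: v0=B3 v1=E4 (P4)
bar 4: v0=A3 v1=G4 (m7)
bar 5: v0=F3 v1=F4 (P8)
bar 6: v0=D3 v1=D4 (P8)
bar 7: v0=B2 v1=B3 (P8)
bar 8: v0=A2 v1=F3 (m6)
bar 9: v0=B2 v1=A3 (m7)
bar 10: v0=F3 v1=D3 (m3)
bar 11: v0=G3 v1=G4 (P8)
  R4 @ bar1.0: A3/B3 M2 untreated
  R7 @ bar1.2: B3->F4 leap 6st
  R4 @ bar3.0: B3/E4 P4 untreated
  R4 @ bar7.2: B2/F3 TT untreated
  R7 @ bar7.2: B3->F3 leap 6st
  R4 @ bar9.0: B2/A3 m7 untreated
  R3 @ bar10.0: F3 above D3
  R7 @ bar10.0: B2->F3 leap 6st
  R3 @ bar10.1: F3 above D3
  R2 @ bar11.0: F3/A3 M3 -> G3/G4 P8 similar
  R7 @ bar11.0: A3->G4 leap 10st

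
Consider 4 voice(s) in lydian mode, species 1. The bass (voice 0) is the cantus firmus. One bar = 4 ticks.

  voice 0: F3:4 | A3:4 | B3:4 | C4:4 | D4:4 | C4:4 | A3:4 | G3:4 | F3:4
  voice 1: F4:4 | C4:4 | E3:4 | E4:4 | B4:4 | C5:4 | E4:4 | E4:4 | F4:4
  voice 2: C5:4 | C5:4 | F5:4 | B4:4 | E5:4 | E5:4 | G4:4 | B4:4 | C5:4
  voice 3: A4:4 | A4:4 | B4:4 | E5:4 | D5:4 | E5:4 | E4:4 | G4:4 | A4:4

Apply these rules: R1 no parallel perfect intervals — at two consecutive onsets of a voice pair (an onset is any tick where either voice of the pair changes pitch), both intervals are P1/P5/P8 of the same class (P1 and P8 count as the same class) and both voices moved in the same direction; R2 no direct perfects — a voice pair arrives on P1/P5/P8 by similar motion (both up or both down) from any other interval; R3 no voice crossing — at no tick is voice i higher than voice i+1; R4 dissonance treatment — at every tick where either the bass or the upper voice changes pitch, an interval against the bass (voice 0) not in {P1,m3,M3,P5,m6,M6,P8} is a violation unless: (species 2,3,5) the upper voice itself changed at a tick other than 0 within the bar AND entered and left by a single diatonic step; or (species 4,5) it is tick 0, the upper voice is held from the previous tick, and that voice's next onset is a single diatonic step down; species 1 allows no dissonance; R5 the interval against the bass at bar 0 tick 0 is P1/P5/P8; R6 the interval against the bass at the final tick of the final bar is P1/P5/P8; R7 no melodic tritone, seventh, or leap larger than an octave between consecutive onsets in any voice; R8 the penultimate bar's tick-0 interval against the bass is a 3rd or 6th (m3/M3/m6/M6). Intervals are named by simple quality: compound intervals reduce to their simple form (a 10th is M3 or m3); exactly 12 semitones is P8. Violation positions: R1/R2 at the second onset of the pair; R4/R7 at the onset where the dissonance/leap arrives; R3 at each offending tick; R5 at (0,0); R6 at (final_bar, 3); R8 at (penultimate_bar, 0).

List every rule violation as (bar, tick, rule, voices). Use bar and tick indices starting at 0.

(0, 0, R3, (2, 3))
(0, 0, R5, (0, 3))
(0, 1, R3, (2, 3))
(0, 2, R3, (2, 3))
(0, 3, R3, (2, 3))
(1, 0, R3, (2, 3))
(1, 1, R3, (2, 3))
(1, 2, R3, (2, 3))
(1, 3, R3, (2, 3))
(2, 0, R1, (0, 3))
(2, 0, R3, (0, 1))
(2, 0, R3, (2, 3))
(2, 0, R4, (0, 2))
(2, 1, R3, (0, 1))
(2, 1, R3, (2, 3))
(2, 2, R3, (0, 1))
(2, 2, R3, (2, 3))
(2, 3, R3, (0, 1))
(2, 3, R3, (2, 3))
(3, 0, R2, (1, 3))
(3, 0, R4, (0, 2))
(3, 0, R7, (2,))
(4, 0, R3, (2, 3))
(4, 0, R4, (0, 2))
(4, 1, R3, (2, 3))
(4, 2, R3, (2, 3))
(4, 3, R3, (2, 3))
(6, 0, R2, (0, 1))
(6, 0, R2, (0, 3))
(6, 0, R2, (1, 3))
(6, 0, R3, (2, 3))
(6, 0, R4, (0, 2))
(6, 1, R3, (2, 3))
(6, 2, R3, (2, 3))
(6, 3, R3, (2, 3))
(7, 0, R3, (2, 3))
(7, 0, R8, (0, 3))
(7, 1, R3, (2, 3))
(7, 2, R3, (2, 3))
(7, 3, R3, (2, 3))
(8, 0, R1, (1, 2))
(8, 0, R3, (2, 3))
(8, 1, R3, (2, 3))
(8, 2, R3, (2, 3))
(8, 3, R3, (2, 3))
(8, 3, R6, (0, 3))

bar 0: v0=F3 v1=F4 v2=C5 v3=A4 downbeat M3
bar 1: v0=A3 v1=C4 v2=C5 v3=A4 downbeat P8
bar 2: v0=B3 v1=E3 v2=F5 v3=B4 downbeat P8
bar 3: v0=C4 v1=E4 v2=B4 v3=E5 downbeat M3
bar 4: v0=D4 v1=B4 v2=E5 v3=D5 downbeat P8
bar 5: v0=C4 v1=C5 v2=E5 v3=E5 downbeat M3
bar 6: v0=A3 v1=E4 v2=G4 v3=E4 downbeat P5
bar 7: v0=G3 v1=E4 v2=B4 v3=G4 downbeat P8
bar 8: v0=F3 v1=F4 v2=C5 v3=A4 downbeat M3
  -> R3 @ bar 0 tick 0 v(2, 3): C5 above A4
  -> R5 @ bar 0 tick 0 v(0, 3): opens on M3
  -> R3 @ bar 0 tick 1 v(2, 3): C5 above A4
  -> R3 @ bar 0 tick 2 v(2, 3): C5 above A4
  -> R3 @ bar 0 tick 3 v(2, 3): C5 above A4
  -> R3 @ bar 1 tick 0 v(2, 3): C5 above A4
  -> R3 @ bar 1 tick 1 v(2, 3): C5 above A4
  -> R3 @ bar 1 tick 2 v(2, 3): C5 above A4
  -> R3 @ bar 1 tick 3 v(2, 3): C5 above A4
  -> R1 @ bar 2 tick 0 v(0, 3): A3/A4 P8 -> B3/B4 P8 similar
  -> R3 @ bar 2 tick 0 v(0, 1): B3 above E3
  -> R3 @ bar 2 tick 0 v(2, 3): F5 above B4
  -> R4 @ bar 2 tick 0 v(0, 2): B3/F5 TT untreated
  -> R3 @ bar 2 tick 1 v(0, 1): B3 above E3
  -> R3 @ bar 2 tick 1 v(2, 3): F5 above B4
  -> R3 @ bar 2 tick 2 v(0, 1): B3 above E3
  -> R3 @ bar 2 tick 2 v(2, 3): F5 above B4
  -> R3 @ bar 2 tick 3 v(0, 1): B3 above E3
  -> R3 @ bar 2 tick 3 v(2, 3): F5 above B4
  -> R2 @ bar 3 tick 0 v(1, 3): E3/B4 P5 -> E4/E5 P8 similar
  -> R4 @ bar 3 tick 0 v(0, 2): C4/B4 M7 untreated
  -> R7 @ bar 3 tick 0 v(2,): F5->B4 leap 6st
  -> R3 @ bar 4 tick 0 v(2, 3): E5 above D5
  -> R4 @ bar 4 tick 0 v(0, 2): D4/E5 M2 untreated
  -> R3 @ bar 4 tick 1 v(2, 3): E5 above D5
  -> R3 @ bar 4 tick 2 v(2, 3): E5 above D5
  -> R3 @ bar 4 tick 3 v(2, 3): E5 above D5
  -> R2 @ bar 6 tick 0 v(0, 1): C4/C5 P8 -> A3/E4 P5 similar
  -> R2 @ bar 6 tick 0 v(0, 3): C4/E5 M3 -> A3/E4 P5 similar
  -> R2 @ bar 6 tick 0 v(1, 3): C5/E5 M3 -> E4/E4 P1 similar
  -> R3 @ bar 6 tick 0 v(2, 3): G4 above E4
  -> R4 @ bar 6 tick 0 v(0, 2): A3/G4 m7 untreated
  -> R3 @ bar 6 tick 1 v(2, 3): G4 above E4
  -> R3 @ bar 6 tick 2 v(2, 3): G4 above E4
  -> R3 @ bar 6 tick 3 v(2, 3): G4 above E4
  -> R3 @ bar 7 tick 0 v(2, 3): B4 above G4
  -> R8 @ bar 7 tick 0 v(0, 3): penult P8 not 3rd/6th
  -> R3 @ bar 7 tick 1 v(2, 3): B4 above G4
  -> R3 @ bar 7 tick 2 v(2, 3): B4 above G4
  -> R3 @ bar 7 tick 3 v(2, 3): B4 above G4
  -> R1 @ bar 8 tick 0 v(1, 2): E4/B4 P5 -> F4/C5 P5 similar
  -> R3 @ bar 8 tick 0 v(2, 3): C5 above A4
  -> R3 @ bar 8 tick 1 v(2, 3): C5 above A4
  -> R3 @ bar 8 tick 2 v(2, 3): C5 above A4
  -> R3 @ bar 8 tick 3 v(2, 3): C5 above A4
  -> R6 @ bar 8 tick 3 v(0, 3): closes on M3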